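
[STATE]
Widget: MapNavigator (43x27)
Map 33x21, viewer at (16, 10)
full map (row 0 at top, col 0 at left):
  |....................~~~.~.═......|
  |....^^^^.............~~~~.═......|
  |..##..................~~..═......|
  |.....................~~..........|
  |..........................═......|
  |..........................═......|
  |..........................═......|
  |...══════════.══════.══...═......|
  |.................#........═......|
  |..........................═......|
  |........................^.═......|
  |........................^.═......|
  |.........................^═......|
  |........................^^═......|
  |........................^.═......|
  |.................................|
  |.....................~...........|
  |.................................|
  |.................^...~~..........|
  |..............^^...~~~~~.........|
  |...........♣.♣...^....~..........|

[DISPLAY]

                                           
                                           
                                           
     ....................~~~.~.═......     
     ....^^^^.............~~~~.═......     
     ..##..................~~..═......     
     .....................~~..........     
     ..........................═......     
     ..........................═......     
     ..........................═......     
     ...══════════.══════.══...═......     
     .................#........═......     
     ..........................═......     
     ................@.......^.═......     
     ........................^.═......     
     .........................^═......     
     ........................^^═......     
     ........................^.═......     
     .................................     
     .....................~...........     
     .................................     
     .................^...~~..........     
     ..............^^...~~~~~.........     
     ...........♣.♣...^....~..........     
                                           
                                           
                                           


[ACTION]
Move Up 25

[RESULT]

                                           
                                           
                                           
                                           
                                           
                                           
                                           
                                           
                                           
                                           
                                           
                                           
                                           
     ................@...~~~.~.═......     
     ....^^^^.............~~~~.═......     
     ..##..................~~..═......     
     .....................~~..........     
     ..........................═......     
     ..........................═......     
     ..........................═......     
     ...══════════.══════.══...═......     
     .................#........═......     
     ..........................═......     
     ........................^.═......     
     ........................^.═......     
     .........................^═......     
     ........................^^═......     


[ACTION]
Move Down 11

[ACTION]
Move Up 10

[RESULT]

                                           
                                           
                                           
                                           
                                           
                                           
                                           
                                           
                                           
                                           
                                           
                                           
     ....................~~~.~.═......     
     ....^^^^........@....~~~~.═......     
     ..##..................~~..═......     
     .....................~~..........     
     ..........................═......     
     ..........................═......     
     ..........................═......     
     ...══════════.══════.══...═......     
     .................#........═......     
     ..........................═......     
     ........................^.═......     
     ........................^.═......     
     .........................^═......     
     ........................^^═......     
     ........................^.═......     


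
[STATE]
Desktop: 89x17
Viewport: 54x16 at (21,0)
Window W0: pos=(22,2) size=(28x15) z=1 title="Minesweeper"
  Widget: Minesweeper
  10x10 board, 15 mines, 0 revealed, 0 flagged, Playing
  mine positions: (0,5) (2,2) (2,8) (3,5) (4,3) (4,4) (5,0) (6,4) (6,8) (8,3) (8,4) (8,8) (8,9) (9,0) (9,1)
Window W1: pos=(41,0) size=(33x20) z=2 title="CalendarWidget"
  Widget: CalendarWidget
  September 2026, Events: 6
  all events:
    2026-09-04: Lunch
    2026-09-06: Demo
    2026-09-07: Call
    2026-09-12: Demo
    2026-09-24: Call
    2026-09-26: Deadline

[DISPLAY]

                    ┏━━━━━━━━━━━━━━━━━━━━━━━━━━━━━━━┓ 
                    ┃ CalendarWidget                ┃ 
 ┏━━━━━━━━━━━━━━━━━━┠───────────────────────────────┨ 
 ┃ Minesweeper      ┃         September 2026        ┃ 
 ┠──────────────────┃Mo Tu We Th Fr Sa Su           ┃ 
 ┃■■■■■■■■■■        ┃    1  2  3  4*  5  6*         ┃ 
 ┃■■■■■■■■■■        ┃ 7*  8  9 10 11 12* 13         ┃ 
 ┃■■■■■■■■■■        ┃14 15 16 17 18 19 20           ┃ 
 ┃■■■■■■■■■■        ┃21 22 23 24* 25 26* 27         ┃ 
 ┃■■■■■■■■■■        ┃28 29 30                       ┃ 
 ┃■■■■■■■■■■        ┃                               ┃ 
 ┃■■■■■■■■■■        ┃                               ┃ 
 ┃■■■■■■■■■■        ┃                               ┃ 
 ┃■■■■■■■■■■        ┃                               ┃ 
 ┃■■■■■■■■■■        ┃                               ┃ 
 ┃                  ┃                               ┃ 


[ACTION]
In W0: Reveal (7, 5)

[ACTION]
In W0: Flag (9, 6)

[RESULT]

                    ┏━━━━━━━━━━━━━━━━━━━━━━━━━━━━━━━┓ 
                    ┃ CalendarWidget                ┃ 
 ┏━━━━━━━━━━━━━━━━━━┠───────────────────────────────┨ 
 ┃ Minesweeper      ┃         September 2026        ┃ 
 ┠──────────────────┃Mo Tu We Th Fr Sa Su           ┃ 
 ┃■■■■■■■■■■        ┃    1  2  3  4*  5  6*         ┃ 
 ┃■■■■■■■■■■        ┃ 7*  8  9 10 11 12* 13         ┃ 
 ┃■■■■■■■■■■        ┃14 15 16 17 18 19 20           ┃ 
 ┃■■■■■■■■■■        ┃21 22 23 24* 25 26* 27         ┃ 
 ┃■■■■■■■■■■        ┃28 29 30                       ┃ 
 ┃■■■■■■■■■■        ┃                               ┃ 
 ┃■■■■■■■■■■        ┃                               ┃ 
 ┃■■■■■2■■■■        ┃                               ┃ 
 ┃■■■■■■■■■■        ┃                               ┃ 
 ┃■■■■■■⚑■■■        ┃                               ┃ 
 ┃                  ┃                               ┃ 


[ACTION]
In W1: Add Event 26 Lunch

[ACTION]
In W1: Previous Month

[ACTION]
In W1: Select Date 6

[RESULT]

                    ┏━━━━━━━━━━━━━━━━━━━━━━━━━━━━━━━┓ 
                    ┃ CalendarWidget                ┃ 
 ┏━━━━━━━━━━━━━━━━━━┠───────────────────────────────┨ 
 ┃ Minesweeper      ┃          August 2026          ┃ 
 ┠──────────────────┃Mo Tu We Th Fr Sa Su           ┃ 
 ┃■■■■■■■■■■        ┃                1  2           ┃ 
 ┃■■■■■■■■■■        ┃ 3  4  5 [ 6]  7  8  9         ┃ 
 ┃■■■■■■■■■■        ┃10 11 12 13 14 15 16           ┃ 
 ┃■■■■■■■■■■        ┃17 18 19 20 21 22 23           ┃ 
 ┃■■■■■■■■■■        ┃24 25 26 27 28 29 30           ┃ 
 ┃■■■■■■■■■■        ┃31                             ┃ 
 ┃■■■■■■■■■■        ┃                               ┃ 
 ┃■■■■■2■■■■        ┃                               ┃ 
 ┃■■■■■■■■■■        ┃                               ┃ 
 ┃■■■■■■⚑■■■        ┃                               ┃ 
 ┃                  ┃                               ┃ 


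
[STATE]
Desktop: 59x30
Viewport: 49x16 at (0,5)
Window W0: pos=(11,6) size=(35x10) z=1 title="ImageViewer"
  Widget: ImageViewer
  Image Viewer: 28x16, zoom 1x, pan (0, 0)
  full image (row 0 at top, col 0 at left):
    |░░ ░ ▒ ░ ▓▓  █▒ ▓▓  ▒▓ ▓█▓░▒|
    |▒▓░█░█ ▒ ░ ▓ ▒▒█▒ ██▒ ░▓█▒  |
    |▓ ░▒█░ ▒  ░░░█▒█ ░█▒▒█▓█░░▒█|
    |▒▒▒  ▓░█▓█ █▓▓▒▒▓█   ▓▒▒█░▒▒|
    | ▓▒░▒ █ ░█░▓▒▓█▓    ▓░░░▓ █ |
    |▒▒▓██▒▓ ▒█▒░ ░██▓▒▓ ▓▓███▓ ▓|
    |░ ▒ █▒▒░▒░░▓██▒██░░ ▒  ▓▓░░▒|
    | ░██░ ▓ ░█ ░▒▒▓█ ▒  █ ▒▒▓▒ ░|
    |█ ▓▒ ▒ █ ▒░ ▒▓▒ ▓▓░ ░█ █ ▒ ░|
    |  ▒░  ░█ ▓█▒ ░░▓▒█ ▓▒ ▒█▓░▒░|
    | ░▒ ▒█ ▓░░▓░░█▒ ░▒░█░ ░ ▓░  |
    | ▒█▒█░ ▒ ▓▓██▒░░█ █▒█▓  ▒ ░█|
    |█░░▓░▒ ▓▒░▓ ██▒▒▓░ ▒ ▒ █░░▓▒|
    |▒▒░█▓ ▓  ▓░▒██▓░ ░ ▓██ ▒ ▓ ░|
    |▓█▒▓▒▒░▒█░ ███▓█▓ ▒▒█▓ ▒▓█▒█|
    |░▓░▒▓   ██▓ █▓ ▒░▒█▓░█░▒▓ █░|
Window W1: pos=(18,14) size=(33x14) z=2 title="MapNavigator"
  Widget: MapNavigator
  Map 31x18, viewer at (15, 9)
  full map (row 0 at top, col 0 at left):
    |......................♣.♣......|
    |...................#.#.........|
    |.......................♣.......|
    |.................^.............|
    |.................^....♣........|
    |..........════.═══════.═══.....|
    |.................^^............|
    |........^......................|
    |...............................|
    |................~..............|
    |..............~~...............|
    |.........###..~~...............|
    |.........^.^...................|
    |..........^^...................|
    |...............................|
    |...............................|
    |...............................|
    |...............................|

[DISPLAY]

                                                 
           ┏━━━━━━━━━━━━━━━━━━━━━━━━━━━━━━━━━┓   
           ┃ ImageViewer                     ┃   
           ┠─────────────────────────────────┨   
           ┃░░ ░ ▒ ░ ▓▓  █▒ ▓▓  ▒▓ ▓█▓░▒     ┃   
           ┃▒▓░█░█ ▒ ░ ▓ ▒▒█▒ ██▒ ░▓█▒       ┃   
           ┃▓ ░▒█░ ▒  ░░░█▒█ ░█▒▒█▓█░░▒█     ┃   
           ┃▒▒▒  ▓░█▓█ █▓▓▒▒▓█   ▓▒▒█░▒▒     ┃   
           ┃ ▓▒░▒ █ ░█░▓▒▓█▓    ▓░░░▓ █      ┃   
           ┃▒▒▓██▒┏━━━━━━━━━━━━━━━━━━━━━━━━━━━━━━
           ┗━━━━━━┃ MapNavigator                 
                  ┠──────────────────────────────
                  ┃.................^....♣.......
                  ┃..........════.═══════.═══....
                  ┃.................^^...........
                  ┃........^.....................


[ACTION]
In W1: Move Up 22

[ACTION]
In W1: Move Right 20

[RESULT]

                                                 
           ┏━━━━━━━━━━━━━━━━━━━━━━━━━━━━━━━━━┓   
           ┃ ImageViewer                     ┃   
           ┠─────────────────────────────────┨   
           ┃░░ ░ ▒ ░ ▓▓  █▒ ▓▓  ▒▓ ▓█▓░▒     ┃   
           ┃▒▓░█░█ ▒ ░ ▓ ▒▒█▒ ██▒ ░▓█▒       ┃   
           ┃▓ ░▒█░ ▒  ░░░█▒█ ░█▒▒█▓█░░▒█     ┃   
           ┃▒▒▒  ▓░█▓█ █▓▓▒▒▓█   ▓▒▒█░▒▒     ┃   
           ┃ ▓▒░▒ █ ░█░▓▒▓█▓    ▓░░░▓ █      ┃   
           ┃▒▒▓██▒┏━━━━━━━━━━━━━━━━━━━━━━━━━━━━━━
           ┗━━━━━━┃ MapNavigator                 
                  ┠──────────────────────────────
                  ┃                              
                  ┃                              
                  ┃                              
                  ┃                              


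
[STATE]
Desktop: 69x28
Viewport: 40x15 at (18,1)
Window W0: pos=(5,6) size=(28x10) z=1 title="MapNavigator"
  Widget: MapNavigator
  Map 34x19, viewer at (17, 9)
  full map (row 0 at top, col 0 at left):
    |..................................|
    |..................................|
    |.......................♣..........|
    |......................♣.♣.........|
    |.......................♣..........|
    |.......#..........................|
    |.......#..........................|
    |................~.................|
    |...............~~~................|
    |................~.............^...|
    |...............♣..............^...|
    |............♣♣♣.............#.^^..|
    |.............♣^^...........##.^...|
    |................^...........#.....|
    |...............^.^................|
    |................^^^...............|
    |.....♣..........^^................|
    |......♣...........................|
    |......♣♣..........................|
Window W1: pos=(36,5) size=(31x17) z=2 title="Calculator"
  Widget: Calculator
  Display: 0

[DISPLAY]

                                        
                                        
                                        
                                        
                  ┏━━━━━━━━━━━━━━━━━━━━━
━━━━━━━━━━━━━━┓   ┃ Calculator          
r             ┃   ┠─────────────────────
──────────────┨   ┃                     
..............┃   ┃┌───┬───┬───┬───┐    
~.............┃   ┃│ 7 │ 8 │ 9 │ ÷ │    
~~............┃   ┃├───┼───┼───┼───┤    
~@............┃   ┃│ 4 │ 5 │ 6 │ × │    
..............┃   ┃├───┼───┼───┼───┤    
............#.┃   ┃│ 1 │ 2 │ 3 │ - │    
━━━━━━━━━━━━━━┛   ┃├───┼───┼───┼───┤    


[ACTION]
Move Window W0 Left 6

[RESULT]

                                        
                                        
                                        
                                        
                  ┏━━━━━━━━━━━━━━━━━━━━━
━━━━━━━━━┓        ┃ Calculator          
         ┃        ┠─────────────────────
─────────┨        ┃                     
.........┃        ┃┌───┬───┬───┬───┐    
.........┃        ┃│ 7 │ 8 │ 9 │ ÷ │    
.........┃        ┃├───┼───┼───┼───┤    
.........┃        ┃│ 4 │ 5 │ 6 │ × │    
.........┃        ┃├───┼───┼───┼───┤    
.......#.┃        ┃│ 1 │ 2 │ 3 │ - │    
━━━━━━━━━┛        ┃├───┼───┼───┼───┤    


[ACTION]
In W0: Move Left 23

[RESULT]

                                        
                                        
                                        
                                        
                  ┏━━━━━━━━━━━━━━━━━━━━━
━━━━━━━━━┓        ┃ Calculator          
         ┃        ┠─────────────────────
─────────┨        ┃                     
...#.....┃        ┃┌───┬───┬───┬───┐    
.........┃        ┃│ 7 │ 8 │ 9 │ ÷ │    
.........┃        ┃├───┼───┼───┼───┤    
.........┃        ┃│ 4 │ 5 │ 6 │ × │    
.........┃        ┃├───┼───┼───┼───┤    
........♣┃        ┃│ 1 │ 2 │ 3 │ - │    
━━━━━━━━━┛        ┃├───┼───┼───┼───┤    


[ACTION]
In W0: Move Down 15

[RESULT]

                                        
                                        
                                        
                                        
                  ┏━━━━━━━━━━━━━━━━━━━━━
━━━━━━━━━┓        ┃ Calculator          
         ┃        ┠─────────────────────
─────────┨        ┃                     
.........┃        ┃┌───┬───┬───┬───┐    
.♣.......┃        ┃│ 7 │ 8 │ 9 │ ÷ │    
..♣......┃        ┃├───┼───┼───┼───┤    
..♣♣.....┃        ┃│ 4 │ 5 │ 6 │ × │    
         ┃        ┃├───┼───┼───┼───┤    
         ┃        ┃│ 1 │ 2 │ 3 │ - │    
━━━━━━━━━┛        ┃├───┼───┼───┼───┤    


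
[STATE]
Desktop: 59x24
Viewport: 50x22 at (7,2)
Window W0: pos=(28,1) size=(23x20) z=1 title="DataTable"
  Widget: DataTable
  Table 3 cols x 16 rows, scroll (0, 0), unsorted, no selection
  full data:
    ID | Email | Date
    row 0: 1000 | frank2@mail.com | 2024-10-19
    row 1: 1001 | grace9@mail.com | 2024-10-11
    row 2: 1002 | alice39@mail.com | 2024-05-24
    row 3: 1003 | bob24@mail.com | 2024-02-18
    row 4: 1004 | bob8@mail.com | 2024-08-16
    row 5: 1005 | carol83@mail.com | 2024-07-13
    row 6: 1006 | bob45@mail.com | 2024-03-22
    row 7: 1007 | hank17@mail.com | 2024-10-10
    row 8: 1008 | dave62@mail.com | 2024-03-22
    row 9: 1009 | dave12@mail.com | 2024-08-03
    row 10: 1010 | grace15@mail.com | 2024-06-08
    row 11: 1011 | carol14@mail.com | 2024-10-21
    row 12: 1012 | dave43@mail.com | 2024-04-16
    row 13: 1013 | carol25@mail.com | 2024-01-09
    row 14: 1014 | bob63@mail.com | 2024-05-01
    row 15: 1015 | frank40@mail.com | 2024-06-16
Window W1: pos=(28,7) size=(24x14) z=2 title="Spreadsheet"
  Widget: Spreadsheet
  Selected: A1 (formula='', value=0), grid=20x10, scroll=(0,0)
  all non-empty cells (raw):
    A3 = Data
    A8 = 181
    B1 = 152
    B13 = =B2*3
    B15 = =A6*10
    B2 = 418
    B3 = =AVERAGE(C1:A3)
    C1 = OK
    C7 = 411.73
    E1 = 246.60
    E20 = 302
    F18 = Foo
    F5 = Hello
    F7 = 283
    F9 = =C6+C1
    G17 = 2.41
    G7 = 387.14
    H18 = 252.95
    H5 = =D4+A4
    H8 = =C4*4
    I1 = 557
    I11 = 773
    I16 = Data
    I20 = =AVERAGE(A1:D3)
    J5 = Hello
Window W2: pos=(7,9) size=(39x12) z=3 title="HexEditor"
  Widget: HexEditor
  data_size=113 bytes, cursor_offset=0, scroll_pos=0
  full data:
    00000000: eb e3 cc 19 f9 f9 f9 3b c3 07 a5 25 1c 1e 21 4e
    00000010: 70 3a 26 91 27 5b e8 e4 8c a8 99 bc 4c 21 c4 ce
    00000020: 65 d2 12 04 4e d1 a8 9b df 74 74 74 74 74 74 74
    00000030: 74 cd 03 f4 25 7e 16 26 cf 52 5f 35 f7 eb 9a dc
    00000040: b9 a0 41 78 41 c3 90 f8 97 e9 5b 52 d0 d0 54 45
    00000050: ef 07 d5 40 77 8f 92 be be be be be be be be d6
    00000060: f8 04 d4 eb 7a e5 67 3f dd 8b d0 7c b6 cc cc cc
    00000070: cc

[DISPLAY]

                     ┃ DataTable           ┃      
                     ┠─────────────────────┨      
                     ┃ID  │Email           ┃      
                     ┃────┼────────────────┃      
                     ┃1000│frank2@mail.com ┃      
                     ┏━━━━━━━━━━━━━━━━━━━━━━┓     
                     ┃ Spreadsheet          ┃     
┏━━━━━━━━━━━━━━━━━━━━━━━━━━━━━━━━━━━━━┓─────┨     
┃ HexEditor                           ┃     ┃     
┠─────────────────────────────────────┨     ┃     
┃00000000  EB e3 cc 19 f9 f9 f9 3b  c3┃-----┃     
┃00000010  70 3a 26 91 27 5b e8 e4  8c┃152OK┃     
┃00000020  65 d2 12 04 4e d1 a8 9b  df┃418  ┃     
┃00000030  74 cd 03 f4 25 7e 16 26  cf┃!    ┃     
┃00000040  b9 a0 41 78 41 c3 90 f8  97┃  0  ┃     
┃00000050  ef 07 d5 40 77 8f 92 be  be┃  0  ┃     
┃00000060  f8 04 d4 eb 7a e5 67 3f  dd┃  0  ┃     
┃00000070  cc                         ┃  0  ┃     
┗━━━━━━━━━━━━━━━━━━━━━━━━━━━━━━━━━━━━━┛━━━━━┛     
                                                  
                                                  
                                                  


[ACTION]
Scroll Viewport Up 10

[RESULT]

                                                  
                     ┏━━━━━━━━━━━━━━━━━━━━━┓      
                     ┃ DataTable           ┃      
                     ┠─────────────────────┨      
                     ┃ID  │Email           ┃      
                     ┃────┼────────────────┃      
                     ┃1000│frank2@mail.com ┃      
                     ┏━━━━━━━━━━━━━━━━━━━━━━┓     
                     ┃ Spreadsheet          ┃     
┏━━━━━━━━━━━━━━━━━━━━━━━━━━━━━━━━━━━━━┓─────┨     
┃ HexEditor                           ┃     ┃     
┠─────────────────────────────────────┨     ┃     
┃00000000  EB e3 cc 19 f9 f9 f9 3b  c3┃-----┃     
┃00000010  70 3a 26 91 27 5b e8 e4  8c┃152OK┃     
┃00000020  65 d2 12 04 4e d1 a8 9b  df┃418  ┃     
┃00000030  74 cd 03 f4 25 7e 16 26  cf┃!    ┃     
┃00000040  b9 a0 41 78 41 c3 90 f8  97┃  0  ┃     
┃00000050  ef 07 d5 40 77 8f 92 be  be┃  0  ┃     
┃00000060  f8 04 d4 eb 7a e5 67 3f  dd┃  0  ┃     
┃00000070  cc                         ┃  0  ┃     
┗━━━━━━━━━━━━━━━━━━━━━━━━━━━━━━━━━━━━━┛━━━━━┛     
                                                  


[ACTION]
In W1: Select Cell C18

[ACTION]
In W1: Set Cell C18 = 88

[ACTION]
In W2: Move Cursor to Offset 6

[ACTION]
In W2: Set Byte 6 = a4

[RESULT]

                                                  
                     ┏━━━━━━━━━━━━━━━━━━━━━┓      
                     ┃ DataTable           ┃      
                     ┠─────────────────────┨      
                     ┃ID  │Email           ┃      
                     ┃────┼────────────────┃      
                     ┃1000│frank2@mail.com ┃      
                     ┏━━━━━━━━━━━━━━━━━━━━━━┓     
                     ┃ Spreadsheet          ┃     
┏━━━━━━━━━━━━━━━━━━━━━━━━━━━━━━━━━━━━━┓─────┨     
┃ HexEditor                           ┃     ┃     
┠─────────────────────────────────────┨     ┃     
┃00000000  eb e3 cc 19 f9 f9 A4 3b  c3┃-----┃     
┃00000010  70 3a 26 91 27 5b e8 e4  8c┃152OK┃     
┃00000020  65 d2 12 04 4e d1 a8 9b  df┃418  ┃     
┃00000030  74 cd 03 f4 25 7e 16 26  cf┃!    ┃     
┃00000040  b9 a0 41 78 41 c3 90 f8  97┃  0  ┃     
┃00000050  ef 07 d5 40 77 8f 92 be  be┃  0  ┃     
┃00000060  f8 04 d4 eb 7a e5 67 3f  dd┃  0  ┃     
┃00000070  cc                         ┃  0  ┃     
┗━━━━━━━━━━━━━━━━━━━━━━━━━━━━━━━━━━━━━┛━━━━━┛     
                                                  


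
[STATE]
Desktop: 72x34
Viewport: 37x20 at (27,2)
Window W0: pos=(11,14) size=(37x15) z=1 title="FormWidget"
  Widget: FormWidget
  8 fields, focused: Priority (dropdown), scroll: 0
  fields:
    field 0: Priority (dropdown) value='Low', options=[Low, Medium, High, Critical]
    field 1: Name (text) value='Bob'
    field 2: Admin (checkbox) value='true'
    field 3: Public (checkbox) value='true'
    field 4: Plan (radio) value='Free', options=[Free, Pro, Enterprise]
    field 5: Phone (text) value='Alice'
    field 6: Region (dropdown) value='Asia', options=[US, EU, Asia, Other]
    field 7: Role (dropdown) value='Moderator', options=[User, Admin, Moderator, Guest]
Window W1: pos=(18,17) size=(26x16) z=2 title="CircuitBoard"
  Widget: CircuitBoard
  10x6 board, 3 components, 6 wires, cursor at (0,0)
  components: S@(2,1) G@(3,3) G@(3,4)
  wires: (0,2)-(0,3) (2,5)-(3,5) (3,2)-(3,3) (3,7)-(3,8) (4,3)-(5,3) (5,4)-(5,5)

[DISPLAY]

                                     
                                     
                                     
                                     
                                     
                                     
                                     
                                     
                                     
                                     
                                     
                                     
━━━━━━━━━━━━━━━━━━━━┓                
                    ┃                
────────────────────┨                
━━━━━━━━━━━━━━━━┓ ▼]┃                
Board           ┃  ]┃                
────────────────┨   ┃                
 3 4 5 6 7 8 9  ┃   ┃                
    · ─ ·       ┃ ( ┃                


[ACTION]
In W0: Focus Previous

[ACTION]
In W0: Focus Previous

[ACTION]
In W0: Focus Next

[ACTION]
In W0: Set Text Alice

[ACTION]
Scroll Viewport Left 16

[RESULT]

                                     
                                     
                                     
                                     
                                     
                                     
                                     
                                     
                                     
                                     
                                     
                                     
┏━━━━━━━━━━━━━━━━━━━━━━━━━━━━━━━━━━━┓
┃ FormWidget                        ┃
┠───────────────────────────────────┨
┃  Prio┏━━━━━━━━━━━━━━━━━━━━━━━━┓ ▼]┃
┃  Name┃ CircuitBoard           ┃  ]┃
┃  Admi┠────────────────────────┨   ┃
┃  Publ┃   0 1 2 3 4 5 6 7 8 9  ┃   ┃
┃  Plan┃0  [.]      · ─ ·       ┃ ( ┃


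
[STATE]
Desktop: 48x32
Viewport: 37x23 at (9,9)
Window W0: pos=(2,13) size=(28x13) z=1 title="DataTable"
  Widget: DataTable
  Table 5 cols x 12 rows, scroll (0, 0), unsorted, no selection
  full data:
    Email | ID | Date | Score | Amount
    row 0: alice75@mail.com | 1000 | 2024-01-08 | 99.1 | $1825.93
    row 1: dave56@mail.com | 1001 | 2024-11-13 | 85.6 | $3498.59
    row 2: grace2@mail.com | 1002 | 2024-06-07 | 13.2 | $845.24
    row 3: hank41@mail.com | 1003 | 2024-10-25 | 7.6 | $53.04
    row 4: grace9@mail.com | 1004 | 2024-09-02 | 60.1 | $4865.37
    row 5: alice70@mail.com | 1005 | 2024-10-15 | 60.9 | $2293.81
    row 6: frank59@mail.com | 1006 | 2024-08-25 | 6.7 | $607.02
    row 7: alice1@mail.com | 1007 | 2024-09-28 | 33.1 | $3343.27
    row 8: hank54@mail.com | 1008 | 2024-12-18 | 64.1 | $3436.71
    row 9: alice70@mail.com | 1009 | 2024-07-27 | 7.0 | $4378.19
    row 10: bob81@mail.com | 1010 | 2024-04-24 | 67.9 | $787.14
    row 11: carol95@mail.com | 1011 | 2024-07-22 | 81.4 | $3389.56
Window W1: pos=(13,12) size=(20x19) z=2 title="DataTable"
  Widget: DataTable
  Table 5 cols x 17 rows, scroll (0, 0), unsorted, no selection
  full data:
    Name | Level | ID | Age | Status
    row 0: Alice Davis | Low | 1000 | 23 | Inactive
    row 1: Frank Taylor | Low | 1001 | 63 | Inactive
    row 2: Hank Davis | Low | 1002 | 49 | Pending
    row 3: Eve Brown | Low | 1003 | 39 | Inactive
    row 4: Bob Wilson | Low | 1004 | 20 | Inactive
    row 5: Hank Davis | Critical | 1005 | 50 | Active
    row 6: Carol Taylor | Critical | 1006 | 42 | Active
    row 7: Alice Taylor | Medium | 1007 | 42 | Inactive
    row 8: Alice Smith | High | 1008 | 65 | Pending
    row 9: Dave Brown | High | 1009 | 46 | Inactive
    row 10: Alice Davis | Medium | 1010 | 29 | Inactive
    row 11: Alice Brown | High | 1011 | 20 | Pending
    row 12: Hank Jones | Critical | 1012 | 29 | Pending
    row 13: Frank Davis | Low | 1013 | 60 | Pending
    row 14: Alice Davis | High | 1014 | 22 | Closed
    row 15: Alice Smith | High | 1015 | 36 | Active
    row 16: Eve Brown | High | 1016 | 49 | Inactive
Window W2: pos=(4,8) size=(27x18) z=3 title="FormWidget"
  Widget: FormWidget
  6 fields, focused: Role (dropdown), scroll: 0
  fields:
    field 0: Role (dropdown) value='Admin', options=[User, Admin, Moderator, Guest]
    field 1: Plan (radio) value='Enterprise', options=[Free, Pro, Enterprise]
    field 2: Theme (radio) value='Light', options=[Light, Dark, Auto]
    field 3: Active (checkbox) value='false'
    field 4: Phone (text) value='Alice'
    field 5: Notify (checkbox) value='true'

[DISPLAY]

mWidget              ┃               
─────────────────────┨               
le:       [Admin   ▼]┃               
an:       ( ) Free  (┃━┓             
eme:      (●) Light  ┃ ┃             
tive:     [ ]        ┃─┨             
one:      [Alice    ]┃l┃             
tify:     [x]        ┃─┃             
                     ┃ ┃             
                     ┃ ┃             
                     ┃ ┃             
                     ┃ ┃             
                     ┃ ┃             
                     ┃i┃             
                     ┃i┃             
                     ┃u┃             
━━━━━━━━━━━━━━━━━━━━━┛ ┃             
    ┃Dave Brown  │High ┃             
    ┃Alice Davis │Mediu┃             
    ┃Alice Brown │High ┃             
    ┃Hank Jones  │Criti┃             
    ┗━━━━━━━━━━━━━━━━━━┛             
                                     


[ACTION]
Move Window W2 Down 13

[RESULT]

                                     
                                     
                                     
    ┏━━━━━━━━━━━━━━━━━━┓             
━━━━┃ DataTable        ┃             
━━━━━━━━━━━━━━━━━━━━━┓─┨             
mWidget              ┃l┃             
─────────────────────┨─┃             
le:       [Admin   ▼]┃ ┃             
an:       ( ) Free  (┃ ┃             
eme:      (●) Light  ┃ ┃             
tive:     [ ]        ┃ ┃             
one:      [Alice    ]┃ ┃             
tify:     [x]        ┃i┃             
                     ┃i┃             
                     ┃u┃             
                     ┃ ┃             
                     ┃ ┃             
                     ┃u┃             
                     ┃ ┃             
                     ┃i┃             
                     ┃━┛             
━━━━━━━━━━━━━━━━━━━━━┛               


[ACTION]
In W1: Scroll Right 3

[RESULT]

                                     
                                     
                                     
    ┏━━━━━━━━━━━━━━━━━━┓             
━━━━┃ DataTable        ┃             
━━━━━━━━━━━━━━━━━━━━━┓─┨             
mWidget              ┃ ┃             
─────────────────────┨─┃             
le:       [Admin   ▼]┃ ┃             
an:       ( ) Free  (┃ ┃             
eme:      (●) Light  ┃ ┃             
tive:     [ ]        ┃ ┃             
one:      [Alice    ]┃ ┃             
tify:     [x]        ┃l┃             
                     ┃l┃             
                     ┃ ┃             
                     ┃ ┃             
                     ┃ ┃             
                     ┃ ┃             
                     ┃ ┃             
                     ┃l┃             
                     ┃━┛             
━━━━━━━━━━━━━━━━━━━━━┛               


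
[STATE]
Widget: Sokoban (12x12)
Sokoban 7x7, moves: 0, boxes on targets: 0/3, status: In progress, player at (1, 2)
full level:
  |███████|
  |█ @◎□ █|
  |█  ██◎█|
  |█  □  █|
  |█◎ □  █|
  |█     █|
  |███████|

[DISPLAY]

███████     
█ @◎□ █     
█  ██◎█     
█  □  █     
█◎ □  █     
█     █     
███████     
Moves: 0  0/
            
            
            
            


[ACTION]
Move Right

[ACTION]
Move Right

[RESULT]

███████     
█  ◎@□█     
█  ██◎█     
█  □  █     
█◎ □  █     
█     █     
███████     
Moves: 2  0/
            
            
            
            


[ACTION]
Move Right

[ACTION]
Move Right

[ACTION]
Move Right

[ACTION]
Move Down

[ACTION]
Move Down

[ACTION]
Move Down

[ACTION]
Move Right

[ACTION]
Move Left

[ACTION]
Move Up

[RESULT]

███████     
█  + □█     
█  ██◎█     
█  □  █     
█◎ □  █     
█     █     
███████     
Moves: 3  0/
            
            
            
            


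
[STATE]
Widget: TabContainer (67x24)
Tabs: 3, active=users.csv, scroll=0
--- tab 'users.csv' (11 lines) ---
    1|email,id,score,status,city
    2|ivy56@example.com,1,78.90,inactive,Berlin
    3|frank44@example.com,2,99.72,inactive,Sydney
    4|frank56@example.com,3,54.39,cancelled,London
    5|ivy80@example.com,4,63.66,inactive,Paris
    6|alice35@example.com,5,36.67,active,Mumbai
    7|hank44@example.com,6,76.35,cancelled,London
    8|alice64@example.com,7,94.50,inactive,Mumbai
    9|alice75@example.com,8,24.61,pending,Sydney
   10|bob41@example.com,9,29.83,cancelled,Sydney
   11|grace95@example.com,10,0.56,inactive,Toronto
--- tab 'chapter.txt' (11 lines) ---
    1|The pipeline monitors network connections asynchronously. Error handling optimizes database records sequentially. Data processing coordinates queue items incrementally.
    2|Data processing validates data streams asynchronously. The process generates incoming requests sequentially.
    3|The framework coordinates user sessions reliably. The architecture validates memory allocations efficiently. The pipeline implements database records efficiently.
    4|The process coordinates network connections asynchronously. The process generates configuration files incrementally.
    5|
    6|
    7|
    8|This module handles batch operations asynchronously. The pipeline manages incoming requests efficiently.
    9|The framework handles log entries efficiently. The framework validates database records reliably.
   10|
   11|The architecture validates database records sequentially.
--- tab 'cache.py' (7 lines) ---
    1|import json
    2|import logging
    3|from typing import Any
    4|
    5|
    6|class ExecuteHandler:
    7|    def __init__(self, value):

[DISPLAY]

[users.csv]│ chapter.txt │ cache.py                                
───────────────────────────────────────────────────────────────────
email,id,score,status,city                                         
ivy56@example.com,1,78.90,inactive,Berlin                          
frank44@example.com,2,99.72,inactive,Sydney                        
frank56@example.com,3,54.39,cancelled,London                       
ivy80@example.com,4,63.66,inactive,Paris                           
alice35@example.com,5,36.67,active,Mumbai                          
hank44@example.com,6,76.35,cancelled,London                        
alice64@example.com,7,94.50,inactive,Mumbai                        
alice75@example.com,8,24.61,pending,Sydney                         
bob41@example.com,9,29.83,cancelled,Sydney                         
grace95@example.com,10,0.56,inactive,Toronto                       
                                                                   
                                                                   
                                                                   
                                                                   
                                                                   
                                                                   
                                                                   
                                                                   
                                                                   
                                                                   
                                                                   


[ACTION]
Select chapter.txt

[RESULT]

 users.csv │[chapter.txt]│ cache.py                                
───────────────────────────────────────────────────────────────────
The pipeline monitors network connections asynchronously. Error han
Data processing validates data streams asynchronously. The process 
The framework coordinates user sessions reliably. The architecture 
The process coordinates network connections asynchronously. The pro
                                                                   
                                                                   
                                                                   
This module handles batch operations asynchronously. The pipeline m
The framework handles log entries efficiently. The framework valida
                                                                   
The architecture validates database records sequentially.          
                                                                   
                                                                   
                                                                   
                                                                   
                                                                   
                                                                   
                                                                   
                                                                   
                                                                   
                                                                   
                                                                   


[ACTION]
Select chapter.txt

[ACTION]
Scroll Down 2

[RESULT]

 users.csv │[chapter.txt]│ cache.py                                
───────────────────────────────────────────────────────────────────
The framework coordinates user sessions reliably. The architecture 
The process coordinates network connections asynchronously. The pro
                                                                   
                                                                   
                                                                   
This module handles batch operations asynchronously. The pipeline m
The framework handles log entries efficiently. The framework valida
                                                                   
The architecture validates database records sequentially.          
                                                                   
                                                                   
                                                                   
                                                                   
                                                                   
                                                                   
                                                                   
                                                                   
                                                                   
                                                                   
                                                                   
                                                                   
                                                                   
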